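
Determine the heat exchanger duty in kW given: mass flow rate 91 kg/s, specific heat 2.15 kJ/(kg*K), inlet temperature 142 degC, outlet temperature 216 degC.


Q = m_dot * cp * delta_T
delta_T = 216 - 142 = 74 K
Q = 91 * 2.15 * 74
= 195.65 * 74
= 14478.1 kW

14478.1 kW


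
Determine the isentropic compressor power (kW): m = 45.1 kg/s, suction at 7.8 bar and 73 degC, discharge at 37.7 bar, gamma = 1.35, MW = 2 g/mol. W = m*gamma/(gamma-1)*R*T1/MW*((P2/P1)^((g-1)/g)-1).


Isentropic work: W = m*(gamma/(gamma-1))*(R*T1/MW)*((P2/P1)^((gamma-1)/gamma) - 1)
T1 = 73 + 273.15 = 346.15 K
Pressure ratio = 37.7 / 7.8 = 4.83333
Exponent = (1.35 - 1)/1.35 = 0.259259
(P2/P1)^exp - 1 = 4.83333^0.259259 - 1 = 0.504517
W = 45.1 * 1.35 / 0.35 * 8.314 * 346.15 / 2 * 0.504517 = 126300

126300 kW


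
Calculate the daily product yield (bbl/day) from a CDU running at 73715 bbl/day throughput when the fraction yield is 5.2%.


Crude throughput = 73715 bbl/day
Fraction yield = 5.2%
yield = throughput * fraction / 100
yield = 73715 * 5.2 / 100 = 3833.18

3833.18 bbl/day


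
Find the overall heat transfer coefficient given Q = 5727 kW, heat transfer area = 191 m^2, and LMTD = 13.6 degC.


From Q = U*A*LMTD, U = Q / (A * LMTD)
U = 5727 / (191 * 13.6) = 5727 / 2597.6 = 2.205

2.205 kW/(m^2*K)


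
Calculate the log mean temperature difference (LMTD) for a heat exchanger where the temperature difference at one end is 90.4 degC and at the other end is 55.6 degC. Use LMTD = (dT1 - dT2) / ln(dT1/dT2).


LMTD = (dT1 - dT2) / ln(dT1/dT2)
= (90.4 - 55.6) / ln(90.4 / 55.6) = 34.8 / 0.486061 = 71.60

71.60 degC


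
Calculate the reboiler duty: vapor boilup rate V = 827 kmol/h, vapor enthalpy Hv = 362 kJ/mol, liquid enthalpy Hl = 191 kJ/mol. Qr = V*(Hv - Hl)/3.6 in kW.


Qr = 827 * (362 - 191) / 3.6 = 827 * 171 / 3.6 = 39280

39280 kW


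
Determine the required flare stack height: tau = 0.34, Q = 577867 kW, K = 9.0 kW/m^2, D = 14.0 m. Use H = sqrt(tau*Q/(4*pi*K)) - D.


tau*Q/(4*pi*K) = 0.34 * 577867 / (4 * pi * 9.0) = 1737.22
sqrt(1737.22) = 41.68
H = 41.68 - 14.0 = 27.68

27.68 m


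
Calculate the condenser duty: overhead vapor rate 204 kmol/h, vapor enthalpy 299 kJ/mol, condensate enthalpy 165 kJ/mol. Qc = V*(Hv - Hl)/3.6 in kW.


Qc = 204 * (299 - 165) / 3.6 = 204 * 134 / 3.6 = 7593

7593 kW


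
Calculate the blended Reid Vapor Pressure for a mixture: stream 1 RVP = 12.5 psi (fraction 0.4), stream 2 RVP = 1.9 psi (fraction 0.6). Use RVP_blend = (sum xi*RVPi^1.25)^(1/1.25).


Chevron index: RVP_blend = (sum xi*RVPi^1.25)^(1/1.25)
RVP^1.25 terms: 0.4 * 12.5^1.25 + 0.6 * 1.9^1.25 = 10.7399
RVP_blend = 10.7399^(1/1.25) = 6.680

6.680 psi


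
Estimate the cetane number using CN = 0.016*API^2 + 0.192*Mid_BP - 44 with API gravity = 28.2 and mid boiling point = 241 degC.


CN = 0.016 * 28.2^2 + 0.192 * 241 - 44
CN = 12.72384 + 46.272 - 44 = 14.99584

14.99584


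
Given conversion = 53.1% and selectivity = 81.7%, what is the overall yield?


Overall yield = conversion (%) * selectivity (%) / 100
Conversion = 53.1%, Selectivity = 81.7%
Y = 53.1 * 81.7 / 100
= 43.3827 %

43.3827 %


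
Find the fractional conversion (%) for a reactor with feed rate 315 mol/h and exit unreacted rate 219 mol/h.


X = (F_in - F_out) / F_in * 100
Moles reacted = 315 - 219 = 96
X = 96 / 315 * 100
= 0.3048 * 100
= 30.48 %

30.48 %


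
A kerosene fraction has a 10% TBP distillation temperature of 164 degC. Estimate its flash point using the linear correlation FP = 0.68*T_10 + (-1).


FP = 0.68 * 164 + (-1) = 110.52

110.52 degC


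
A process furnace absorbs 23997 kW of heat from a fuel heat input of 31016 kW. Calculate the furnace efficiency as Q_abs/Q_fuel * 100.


Furnace efficiency = Q_absorbed / Q_fuel * 100
= 23997 / 31016 * 100 = 77.37

77.37 %


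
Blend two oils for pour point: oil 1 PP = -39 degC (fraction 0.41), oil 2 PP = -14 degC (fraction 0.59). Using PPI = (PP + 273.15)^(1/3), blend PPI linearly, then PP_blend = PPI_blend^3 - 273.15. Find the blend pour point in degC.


PPI_1 = (-39 + 273.15)^(1/3) = 6.163557
PPI_2 = (-14 + 273.15)^(1/3) = 6.375541
PPI_blend = 0.41 * 6.163557 + 0.59 * 6.375541 = 6.288628
PP_blend = 6.288628^3 - 273.15 = 248.6954 - 273.15 = -24.45

-24.45 degC


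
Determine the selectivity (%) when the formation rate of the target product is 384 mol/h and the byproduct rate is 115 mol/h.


Selectivity = desired / (desired + undesired) * 100
Total products = 384 + 115 = 499 mol/h
S = 384 / 499 * 100
= 0.7695 * 100
= 76.95 %

76.95 %


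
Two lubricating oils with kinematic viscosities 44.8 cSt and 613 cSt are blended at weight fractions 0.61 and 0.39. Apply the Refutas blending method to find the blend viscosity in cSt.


Refutas method: VBN_i = 14.534*ln(ln(visc_i + 0.8)) + 10.975, blended linearly by mass fraction; since VBN is linear in VBI_i = ln(ln(visc_i + 0.8)) and the fractions sum to 1, blend VBI directly: visc = exp(exp(VBI_blend)) - 0.8
VBI_1 = ln(ln(44.8 + 0.8)) = 1.34023
VBI_2 = ln(ln(613 + 0.8)) = 1.85937
VBI_blend = 0.61 * 1.34023 + 0.39 * 1.85937 = 1.54269
visc_blend = exp(exp(1.54269)) - 0.8 = 106.7

106.7 cSt


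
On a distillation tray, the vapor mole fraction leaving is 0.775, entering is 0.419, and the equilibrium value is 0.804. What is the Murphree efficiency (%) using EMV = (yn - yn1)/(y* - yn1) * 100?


Murphree vapor efficiency: EMV = (y_n - y_(n-1)) / (y*_n - y_(n-1)) * 100
EMV = (0.775 - 0.419) / (0.804 - 0.419) * 100 = 0.356 / 0.385 * 100 = 92.47

92.47 %


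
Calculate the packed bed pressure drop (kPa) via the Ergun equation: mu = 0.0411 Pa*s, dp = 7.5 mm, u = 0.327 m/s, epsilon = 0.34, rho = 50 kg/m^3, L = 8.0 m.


dp = 7.5 mm = 0.0075 m
Viscous term = 150*0.0411*0.327*(1-0.34)^2 / (0.0075^2*0.34^3) = 397200
Inertial term = 1.75*50*0.327^2*(1-0.34) / (0.0075*0.34^3) = 20948.3
dP/L = 397200 + 20948.3 = 418148 Pa/m
dP = 418148 * 8.0 / 1000 = 3345 kPa

3345 kPa


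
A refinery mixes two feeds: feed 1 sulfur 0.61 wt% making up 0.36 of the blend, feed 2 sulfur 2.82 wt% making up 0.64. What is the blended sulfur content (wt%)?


Linear sulfur blending: S_blend = x1*S1 + x2*S2
Contribution 1: 0.36 * 0.61 = 0.2196 wt%
Contribution 2: 0.64 * 2.82 = 1.8048 wt%
S_blend = 0.2196 + 1.8048 = 2.0244

2.0244 wt%


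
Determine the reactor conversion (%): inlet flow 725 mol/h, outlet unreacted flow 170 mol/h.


X = (F_in - F_out) / F_in * 100
Moles reacted = 725 - 170 = 555
X = 555 / 725 * 100
= 0.7655 * 100
= 76.55 %

76.55 %


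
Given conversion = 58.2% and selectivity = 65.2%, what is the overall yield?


Overall yield = conversion (%) * selectivity (%) / 100
Conversion = 58.2%, Selectivity = 65.2%
Y = 58.2 * 65.2 / 100
= 37.9464 %

37.9464 %


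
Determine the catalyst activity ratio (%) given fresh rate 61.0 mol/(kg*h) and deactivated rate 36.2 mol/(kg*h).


Activity (%) = (rate_used / rate_fresh) * 100
rate_used = 36.2, rate_fresh = 61.0
= (36.2 / 61.0) * 100
= 0.5934 * 100 = 59.34

59.34 %


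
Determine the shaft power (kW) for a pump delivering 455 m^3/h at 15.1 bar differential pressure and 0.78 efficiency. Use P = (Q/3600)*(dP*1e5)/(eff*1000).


Q = 455 / 3600 = 0.126389 m^3/s
P = 0.126389 * (15.1 * 1e5) / 0.78 / 1000 = 244.7

244.7 kW


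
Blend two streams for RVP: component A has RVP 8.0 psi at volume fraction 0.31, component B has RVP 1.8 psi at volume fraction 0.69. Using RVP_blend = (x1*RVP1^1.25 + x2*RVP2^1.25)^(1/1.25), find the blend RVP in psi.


Chevron index: RVP_blend = (sum xi*RVPi^1.25)^(1/1.25)
RVP^1.25 terms: 0.31 * 8.0^1.25 + 0.69 * 1.8^1.25 = 5.60945
RVP_blend = 5.60945^(1/1.25) = 3.973

3.973 psi


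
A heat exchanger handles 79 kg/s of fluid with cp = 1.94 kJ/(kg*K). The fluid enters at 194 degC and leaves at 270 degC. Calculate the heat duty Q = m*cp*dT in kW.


Q = m_dot * cp * delta_T
delta_T = 270 - 194 = 76 K
Q = 79 * 1.94 * 76
= 153.26 * 76
= 11647.76 kW

11647.76 kW


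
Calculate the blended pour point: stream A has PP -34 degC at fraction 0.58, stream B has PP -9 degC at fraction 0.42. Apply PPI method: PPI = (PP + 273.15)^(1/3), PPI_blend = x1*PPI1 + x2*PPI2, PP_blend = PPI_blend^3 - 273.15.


PPI_1 = (-34 + 273.15)^(1/3) = 6.20712
PPI_2 = (-9 + 273.15)^(1/3) = 6.416283
PPI_blend = 0.58 * 6.20712 + 0.42 * 6.416283 = 6.294968
PP_blend = 6.294968^3 - 273.15 = 249.4483 - 273.15 = -23.7

-23.7 degC


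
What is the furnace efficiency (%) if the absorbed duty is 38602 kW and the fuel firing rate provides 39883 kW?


Furnace efficiency = Q_absorbed / Q_fuel * 100
= 38602 / 39883 * 100 = 96.79

96.79 %


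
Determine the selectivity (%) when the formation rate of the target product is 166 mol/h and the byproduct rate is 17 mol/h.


Selectivity = desired / (desired + undesired) * 100
Total products = 166 + 17 = 183 mol/h
S = 166 / 183 * 100
= 0.9071 * 100
= 90.71 %

90.71 %


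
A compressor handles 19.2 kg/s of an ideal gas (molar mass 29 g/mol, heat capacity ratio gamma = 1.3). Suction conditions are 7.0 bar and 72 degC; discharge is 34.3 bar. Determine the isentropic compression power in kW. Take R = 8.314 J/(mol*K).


Isentropic work: W = m*(gamma/(gamma-1))*(R*T1/MW)*((P2/P1)^((gamma-1)/gamma) - 1)
T1 = 72 + 273.15 = 345.15 K
Pressure ratio = 34.3 / 7.0 = 4.9
Exponent = (1.3 - 1)/1.3 = 0.230769
(P2/P1)^exp - 1 = 4.9^0.230769 - 1 = 0.443032
W = 19.2 * 1.3 / 0.3 * 8.314 * 345.15 / 29 * 0.443032 = 3647

3647 kW


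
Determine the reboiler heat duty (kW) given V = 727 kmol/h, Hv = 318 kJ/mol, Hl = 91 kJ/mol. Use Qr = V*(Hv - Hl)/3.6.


Qr = 727 * (318 - 91) / 3.6 = 727 * 227 / 3.6 = 45840

45840 kW


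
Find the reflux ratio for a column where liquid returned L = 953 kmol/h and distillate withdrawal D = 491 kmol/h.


Reflux ratio definition: R = L / D (liquid returned / distillate withdrawn)
L = 953 kmol/h, D = 491 kmol/h
R = 953 / 491 = 1.941

1.941


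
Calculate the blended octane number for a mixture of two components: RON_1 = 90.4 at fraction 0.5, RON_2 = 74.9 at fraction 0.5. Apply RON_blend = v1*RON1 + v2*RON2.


Linear blending: RON_blend = sum(vi * RONi)
Contribution 1: 0.5 * 90.4 = 45.2
Contribution 2: 0.5 * 74.9 = 37.45
RON_blend = 45.2 + 37.45 = 82.65

82.65


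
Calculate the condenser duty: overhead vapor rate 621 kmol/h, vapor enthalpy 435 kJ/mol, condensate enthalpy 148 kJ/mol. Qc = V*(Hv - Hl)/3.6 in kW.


Qc = 621 * (435 - 148) / 3.6 = 621 * 287 / 3.6 = 49510

49510 kW


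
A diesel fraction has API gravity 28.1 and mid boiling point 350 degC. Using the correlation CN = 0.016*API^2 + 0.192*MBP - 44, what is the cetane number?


CN = 0.016 * 28.1^2 + 0.192 * 350 - 44
CN = 12.63376 + 67.2 - 44 = 35.83376

35.83376


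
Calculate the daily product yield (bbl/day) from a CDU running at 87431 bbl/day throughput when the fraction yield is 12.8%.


Crude throughput = 87431 bbl/day
Fraction yield = 12.8%
yield = throughput * fraction / 100
yield = 87431 * 12.8 / 100 = 11191.168

11191.168 bbl/day


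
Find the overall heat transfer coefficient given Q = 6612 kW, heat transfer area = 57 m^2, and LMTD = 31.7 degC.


From Q = U*A*LMTD, U = Q / (A * LMTD)
U = 6612 / (57 * 31.7) = 6612 / 1806.9 = 3.659

3.659 kW/(m^2*K)


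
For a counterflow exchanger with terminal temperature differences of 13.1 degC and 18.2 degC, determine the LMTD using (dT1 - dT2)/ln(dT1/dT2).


LMTD = (dT1 - dT2) / ln(dT1/dT2)
= (13.1 - 18.2) / ln(13.1 / 18.2) = -5.1 / -0.328809 = 15.51

15.51 degC


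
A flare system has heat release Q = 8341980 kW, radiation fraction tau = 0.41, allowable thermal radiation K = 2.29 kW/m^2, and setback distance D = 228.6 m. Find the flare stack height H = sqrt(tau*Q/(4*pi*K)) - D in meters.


tau*Q/(4*pi*K) = 0.41 * 8341980 / (4 * pi * 2.29) = 118852
sqrt(118852) = 344.749
H = 344.749 - 228.6 = 116.1

116.1 m


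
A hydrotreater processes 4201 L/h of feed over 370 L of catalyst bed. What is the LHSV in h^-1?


LHSV = volumetric feed rate / catalyst volume
= 4201 L/h / 370 L
= 11.35 h^-1

11.35 h^-1


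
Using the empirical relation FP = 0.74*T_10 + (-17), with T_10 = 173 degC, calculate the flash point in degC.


FP = 0.74 * 173 + (-17) = 111.02

111.02 degC


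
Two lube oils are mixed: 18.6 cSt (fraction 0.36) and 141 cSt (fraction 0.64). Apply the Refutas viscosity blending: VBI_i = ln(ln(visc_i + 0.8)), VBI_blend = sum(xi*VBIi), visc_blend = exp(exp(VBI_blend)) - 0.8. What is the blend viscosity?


Refutas method: VBN_i = 14.534*ln(ln(visc_i + 0.8)) + 10.975, blended linearly by mass fraction; since VBN is linear in VBI_i = ln(ln(visc_i + 0.8)) and the fractions sum to 1, blend VBI directly: visc = exp(exp(VBI_blend)) - 0.8
VBI_1 = ln(ln(18.6 + 0.8)) = 1.08697
VBI_2 = ln(ln(141 + 0.8)) = 1.60028
VBI_blend = 0.36 * 1.08697 + 0.64 * 1.60028 = 1.41549
visc_blend = exp(exp(1.41549)) - 0.8 = 60.67

60.67 cSt


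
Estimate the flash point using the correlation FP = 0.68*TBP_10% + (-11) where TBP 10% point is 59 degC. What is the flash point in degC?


FP = 0.68 * 59 + (-11) = 29.12

29.12 degC


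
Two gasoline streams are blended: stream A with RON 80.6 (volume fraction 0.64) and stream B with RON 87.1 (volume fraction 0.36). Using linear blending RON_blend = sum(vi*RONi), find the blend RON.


Linear blending: RON_blend = sum(vi * RONi)
Contribution 1: 0.64 * 80.6 = 51.584
Contribution 2: 0.36 * 87.1 = 31.356
RON_blend = 51.584 + 31.356 = 82.94

82.94


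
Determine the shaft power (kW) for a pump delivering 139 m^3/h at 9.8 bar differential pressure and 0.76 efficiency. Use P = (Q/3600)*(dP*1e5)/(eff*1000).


Q = 139 / 3600 = 0.0386111 m^3/s
P = 0.0386111 * (9.8 * 1e5) / 0.76 / 1000 = 49.79

49.79 kW


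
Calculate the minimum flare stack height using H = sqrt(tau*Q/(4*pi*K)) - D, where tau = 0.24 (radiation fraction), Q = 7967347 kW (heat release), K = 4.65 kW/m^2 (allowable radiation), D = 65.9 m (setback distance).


tau*Q/(4*pi*K) = 0.24 * 7967347 / (4 * pi * 4.65) = 32723.7
sqrt(32723.7) = 180.897
H = 180.897 - 65.9 = 115.0

115.0 m


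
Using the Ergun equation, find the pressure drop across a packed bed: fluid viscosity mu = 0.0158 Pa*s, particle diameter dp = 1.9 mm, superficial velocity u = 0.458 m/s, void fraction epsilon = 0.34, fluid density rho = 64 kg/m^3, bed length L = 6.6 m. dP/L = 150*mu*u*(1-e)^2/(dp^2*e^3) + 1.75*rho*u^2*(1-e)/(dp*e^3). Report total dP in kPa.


dp = 1.9 mm = 0.0019 m
Viscous term = 150*0.0158*0.458*(1-0.34)^2 / (0.0019^2*0.34^3) = 3332400
Inertial term = 1.75*64*0.458^2*(1-0.34) / (0.0019*0.34^3) = 207636
dP/L = 3332400 + 207636 = 3540040 Pa/m
dP = 3540040 * 6.6 / 1000 = 23360 kPa

23360 kPa


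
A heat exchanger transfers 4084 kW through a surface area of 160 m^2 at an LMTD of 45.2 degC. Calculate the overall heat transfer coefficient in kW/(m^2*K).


From Q = U*A*LMTD, U = Q / (A * LMTD)
U = 4084 / (160 * 45.2) = 4084 / 7232 = 0.5647

0.5647 kW/(m^2*K)


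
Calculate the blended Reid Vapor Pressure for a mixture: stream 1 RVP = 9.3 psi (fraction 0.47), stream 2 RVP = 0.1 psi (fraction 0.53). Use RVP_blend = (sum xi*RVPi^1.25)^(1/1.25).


Chevron index: RVP_blend = (sum xi*RVPi^1.25)^(1/1.25)
RVP^1.25 terms: 0.47 * 9.3^1.25 + 0.53 * 0.1^1.25 = 7.66291
RVP_blend = 7.66291^(1/1.25) = 5.099

5.099 psi


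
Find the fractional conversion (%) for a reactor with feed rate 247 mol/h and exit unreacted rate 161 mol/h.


X = (F_in - F_out) / F_in * 100
Moles reacted = 247 - 161 = 86
X = 86 / 247 * 100
= 0.3482 * 100
= 34.82 %

34.82 %


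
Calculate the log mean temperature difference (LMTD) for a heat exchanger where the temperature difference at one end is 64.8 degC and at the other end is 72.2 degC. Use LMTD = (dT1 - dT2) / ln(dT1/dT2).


LMTD = (dT1 - dT2) / ln(dT1/dT2)
= (64.8 - 72.2) / ln(64.8 / 72.2) = -7.4 / -0.108134 = 68.43

68.43 degC


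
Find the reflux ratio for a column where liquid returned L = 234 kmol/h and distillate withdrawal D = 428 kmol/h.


Reflux ratio definition: R = L / D (liquid returned / distillate withdrawn)
L = 234 kmol/h, D = 428 kmol/h
R = 234 / 428 = 0.5467

0.5467


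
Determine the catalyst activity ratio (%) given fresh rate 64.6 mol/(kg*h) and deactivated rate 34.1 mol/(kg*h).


Activity (%) = (rate_used / rate_fresh) * 100
rate_used = 34.1, rate_fresh = 64.6
= (34.1 / 64.6) * 100
= 0.5279 * 100 = 52.79

52.79 %


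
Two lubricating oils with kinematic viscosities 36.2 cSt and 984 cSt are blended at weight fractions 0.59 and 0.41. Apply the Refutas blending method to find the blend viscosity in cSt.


Refutas method: VBN_i = 14.534*ln(ln(visc_i + 0.8)) + 10.975, blended linearly by mass fraction; since VBN is linear in VBI_i = ln(ln(visc_i + 0.8)) and the fractions sum to 1, blend VBI directly: visc = exp(exp(VBI_blend)) - 0.8
VBI_1 = ln(ln(36.2 + 0.8)) = 1.28396
VBI_2 = ln(ln(984 + 0.8)) = 1.93042
VBI_blend = 0.59 * 1.28396 + 0.41 * 1.93042 = 1.54901
visc_blend = exp(exp(1.54901)) - 0.8 = 109.9

109.9 cSt


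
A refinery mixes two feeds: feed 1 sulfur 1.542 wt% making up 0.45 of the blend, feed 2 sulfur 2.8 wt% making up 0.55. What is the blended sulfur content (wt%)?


Linear sulfur blending: S_blend = x1*S1 + x2*S2
Contribution 1: 0.45 * 1.542 = 0.6939 wt%
Contribution 2: 0.55 * 2.8 = 1.54 wt%
S_blend = 0.6939 + 1.54 = 2.2339

2.2339 wt%


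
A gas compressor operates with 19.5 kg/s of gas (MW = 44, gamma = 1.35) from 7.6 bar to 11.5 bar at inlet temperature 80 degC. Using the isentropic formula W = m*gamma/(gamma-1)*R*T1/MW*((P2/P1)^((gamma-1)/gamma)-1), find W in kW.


Isentropic work: W = m*(gamma/(gamma-1))*(R*T1/MW)*((P2/P1)^((gamma-1)/gamma) - 1)
T1 = 80 + 273.15 = 353.15 K
Pressure ratio = 11.5 / 7.6 = 1.51316
Exponent = (1.35 - 1)/1.35 = 0.259259
(P2/P1)^exp - 1 = 1.51316^0.259259 - 1 = 0.113363
W = 19.5 * 1.35 / 0.35 * 8.314 * 353.15 / 44 * 0.113363 = 569.0

569.0 kW


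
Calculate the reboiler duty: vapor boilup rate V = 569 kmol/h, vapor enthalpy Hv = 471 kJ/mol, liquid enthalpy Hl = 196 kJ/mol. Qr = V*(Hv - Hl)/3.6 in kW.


Qr = 569 * (471 - 196) / 3.6 = 569 * 275 / 3.6 = 43470

43470 kW


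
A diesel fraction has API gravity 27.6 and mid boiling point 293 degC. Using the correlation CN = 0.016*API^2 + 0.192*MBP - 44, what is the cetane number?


CN = 0.016 * 27.6^2 + 0.192 * 293 - 44
CN = 12.18816 + 56.256 - 44 = 24.44416

24.44416


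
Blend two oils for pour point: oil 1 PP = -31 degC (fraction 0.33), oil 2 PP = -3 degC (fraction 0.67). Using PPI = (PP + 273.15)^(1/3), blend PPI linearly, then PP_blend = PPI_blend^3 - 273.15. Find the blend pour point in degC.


PPI_1 = (-31 + 273.15)^(1/3) = 6.232967
PPI_2 = (-3 + 273.15)^(1/3) = 6.464501
PPI_blend = 0.33 * 6.232967 + 0.67 * 6.464501 = 6.388095
PP_blend = 6.388095^3 - 273.15 = 260.6838 - 273.15 = -12.47

-12.47 degC


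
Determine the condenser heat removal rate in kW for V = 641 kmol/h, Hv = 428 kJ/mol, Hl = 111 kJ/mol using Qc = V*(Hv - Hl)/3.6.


Qc = 641 * (428 - 111) / 3.6 = 641 * 317 / 3.6 = 56440

56440 kW


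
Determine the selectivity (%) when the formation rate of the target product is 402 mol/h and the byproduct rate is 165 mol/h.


Selectivity = desired / (desired + undesired) * 100
Total products = 402 + 165 = 567 mol/h
S = 402 / 567 * 100
= 0.7090 * 100
= 70.90 %

70.90 %


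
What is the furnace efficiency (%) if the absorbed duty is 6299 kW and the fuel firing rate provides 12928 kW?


Furnace efficiency = Q_absorbed / Q_fuel * 100
= 6299 / 12928 * 100 = 48.72

48.72 %


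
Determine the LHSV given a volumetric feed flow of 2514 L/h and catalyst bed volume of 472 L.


LHSV = volumetric feed rate / catalyst volume
= 2514 L/h / 472 L
= 5.326 h^-1

5.326 h^-1


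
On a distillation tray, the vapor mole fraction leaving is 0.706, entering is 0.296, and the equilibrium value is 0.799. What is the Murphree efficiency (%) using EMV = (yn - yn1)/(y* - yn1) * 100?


Murphree vapor efficiency: EMV = (y_n - y_(n-1)) / (y*_n - y_(n-1)) * 100
EMV = (0.706 - 0.296) / (0.799 - 0.296) * 100 = 0.41 / 0.503 * 100 = 81.51

81.51 %


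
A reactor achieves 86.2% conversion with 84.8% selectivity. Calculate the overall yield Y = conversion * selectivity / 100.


Overall yield = conversion (%) * selectivity (%) / 100
Conversion = 86.2%, Selectivity = 84.8%
Y = 86.2 * 84.8 / 100
= 73.0976 %

73.0976 %


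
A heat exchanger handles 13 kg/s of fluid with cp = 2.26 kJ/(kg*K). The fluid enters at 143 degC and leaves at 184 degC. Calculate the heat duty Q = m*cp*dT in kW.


Q = m_dot * cp * delta_T
delta_T = 184 - 143 = 41 K
Q = 13 * 2.26 * 41
= 29.38 * 41
= 1204.58 kW

1204.58 kW


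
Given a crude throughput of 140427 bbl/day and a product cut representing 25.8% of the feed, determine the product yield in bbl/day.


Crude throughput = 140427 bbl/day
Fraction yield = 25.8%
yield = throughput * fraction / 100
yield = 140427 * 25.8 / 100 = 36230.166

36230.166 bbl/day


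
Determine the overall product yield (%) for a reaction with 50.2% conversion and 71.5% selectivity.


Overall yield = conversion (%) * selectivity (%) / 100
Conversion = 50.2%, Selectivity = 71.5%
Y = 50.2 * 71.5 / 100
= 35.893 %

35.893 %


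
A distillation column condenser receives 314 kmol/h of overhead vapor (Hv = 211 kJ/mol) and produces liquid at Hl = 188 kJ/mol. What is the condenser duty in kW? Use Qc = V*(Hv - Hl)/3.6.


Qc = 314 * (211 - 188) / 3.6 = 314 * 23 / 3.6 = 2006

2006 kW


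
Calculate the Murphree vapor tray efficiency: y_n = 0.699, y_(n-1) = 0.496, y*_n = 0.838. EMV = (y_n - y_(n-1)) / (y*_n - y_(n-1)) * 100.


Murphree vapor efficiency: EMV = (y_n - y_(n-1)) / (y*_n - y_(n-1)) * 100
EMV = (0.699 - 0.496) / (0.838 - 0.496) * 100 = 0.203 / 0.342 * 100 = 59.36

59.36 %


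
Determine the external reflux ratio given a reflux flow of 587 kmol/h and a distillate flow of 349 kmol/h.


Reflux ratio definition: R = L / D (liquid returned / distillate withdrawn)
L = 587 kmol/h, D = 349 kmol/h
R = 587 / 349 = 1.682

1.682


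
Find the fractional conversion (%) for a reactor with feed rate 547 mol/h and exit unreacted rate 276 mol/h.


X = (F_in - F_out) / F_in * 100
Moles reacted = 547 - 276 = 271
X = 271 / 547 * 100
= 0.4954 * 100
= 49.54 %

49.54 %


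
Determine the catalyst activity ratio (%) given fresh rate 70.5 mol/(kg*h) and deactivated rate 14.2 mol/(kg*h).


Activity (%) = (rate_used / rate_fresh) * 100
rate_used = 14.2, rate_fresh = 70.5
= (14.2 / 70.5) * 100
= 0.2014 * 100 = 20.14

20.14 %


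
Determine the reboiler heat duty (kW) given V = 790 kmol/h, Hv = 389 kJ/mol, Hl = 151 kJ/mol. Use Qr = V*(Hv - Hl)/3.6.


Qr = 790 * (389 - 151) / 3.6 = 790 * 238 / 3.6 = 52230

52230 kW


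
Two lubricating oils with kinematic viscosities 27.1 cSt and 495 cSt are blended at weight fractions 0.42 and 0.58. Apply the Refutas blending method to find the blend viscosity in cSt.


Refutas method: VBN_i = 14.534*ln(ln(visc_i + 0.8)) + 10.975, blended linearly by mass fraction; since VBN is linear in VBI_i = ln(ln(visc_i + 0.8)) and the fractions sum to 1, blend VBI directly: visc = exp(exp(VBI_blend)) - 0.8
VBI_1 = ln(ln(27.1 + 0.8)) = 1.20256
VBI_2 = ln(ln(495 + 0.8)) = 1.82554
VBI_blend = 0.42 * 1.20256 + 0.58 * 1.82554 = 1.56389
visc_blend = exp(exp(1.56389)) - 0.8 = 118.0

118.0 cSt


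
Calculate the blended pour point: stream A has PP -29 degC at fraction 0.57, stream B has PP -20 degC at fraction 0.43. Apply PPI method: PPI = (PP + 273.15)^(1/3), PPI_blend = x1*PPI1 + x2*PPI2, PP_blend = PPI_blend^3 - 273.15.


PPI_1 = (-29 + 273.15)^(1/3) = 6.25008
PPI_2 = (-20 + 273.15)^(1/3) = 6.325953
PPI_blend = 0.57 * 6.25008 + 0.43 * 6.325953 = 6.282705
PP_blend = 6.282705^3 - 273.15 = 247.9933 - 273.15 = -25.16

-25.16 degC


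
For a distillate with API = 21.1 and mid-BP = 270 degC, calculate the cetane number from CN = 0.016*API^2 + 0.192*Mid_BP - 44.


CN = 0.016 * 21.1^2 + 0.192 * 270 - 44
CN = 7.12336 + 51.84 - 44 = 14.96336

14.96336


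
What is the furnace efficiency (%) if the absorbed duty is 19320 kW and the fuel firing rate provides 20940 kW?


Furnace efficiency = Q_absorbed / Q_fuel * 100
= 19320 / 20940 * 100 = 92.26

92.26 %


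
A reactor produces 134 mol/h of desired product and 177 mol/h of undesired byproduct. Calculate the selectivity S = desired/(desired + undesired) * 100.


Selectivity = desired / (desired + undesired) * 100
Total products = 134 + 177 = 311 mol/h
S = 134 / 311 * 100
= 0.4309 * 100
= 43.09 %

43.09 %


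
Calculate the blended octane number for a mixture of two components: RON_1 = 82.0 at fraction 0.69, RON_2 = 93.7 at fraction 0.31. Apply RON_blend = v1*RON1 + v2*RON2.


Linear blending: RON_blend = sum(vi * RONi)
Contribution 1: 0.69 * 82.0 = 56.58
Contribution 2: 0.31 * 93.7 = 29.047
RON_blend = 56.58 + 29.047 = 85.627

85.627


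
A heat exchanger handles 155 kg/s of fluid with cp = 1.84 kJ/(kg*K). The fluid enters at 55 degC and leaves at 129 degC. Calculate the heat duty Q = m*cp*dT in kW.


Q = m_dot * cp * delta_T
delta_T = 129 - 55 = 74 K
Q = 155 * 1.84 * 74
= 285.2 * 74
= 21104.8 kW

21104.8 kW


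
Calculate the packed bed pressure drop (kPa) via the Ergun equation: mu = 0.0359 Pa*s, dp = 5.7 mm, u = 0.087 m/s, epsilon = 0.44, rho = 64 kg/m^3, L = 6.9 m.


dp = 5.7 mm = 0.0057 m
Viscous term = 150*0.0359*0.087*(1-0.44)^2 / (0.0057^2*0.44^3) = 53085.2
Inertial term = 1.75*64*0.087^2*(1-0.44) / (0.0057*0.44^3) = 977.714
dP/L = 53085.2 + 977.714 = 54062.9 Pa/m
dP = 54062.9 * 6.9 / 1000 = 373.0 kPa

373.0 kPa


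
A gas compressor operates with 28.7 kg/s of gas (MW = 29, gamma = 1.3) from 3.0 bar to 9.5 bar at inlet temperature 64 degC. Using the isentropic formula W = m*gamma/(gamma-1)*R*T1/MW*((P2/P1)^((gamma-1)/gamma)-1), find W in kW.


Isentropic work: W = m*(gamma/(gamma-1))*(R*T1/MW)*((P2/P1)^((gamma-1)/gamma) - 1)
T1 = 64 + 273.15 = 337.15 K
Pressure ratio = 9.5 / 3.0 = 3.16667
Exponent = (1.3 - 1)/1.3 = 0.230769
(P2/P1)^exp - 1 = 3.16667^0.230769 - 1 = 0.304739
W = 28.7 * 1.3 / 0.3 * 8.314 * 337.15 / 29 * 0.304739 = 3663

3663 kW


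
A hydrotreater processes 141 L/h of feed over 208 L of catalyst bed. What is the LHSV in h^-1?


LHSV = volumetric feed rate / catalyst volume
= 141 L/h / 208 L
= 0.6779 h^-1

0.6779 h^-1


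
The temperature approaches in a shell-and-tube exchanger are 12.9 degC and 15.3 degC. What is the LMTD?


LMTD = (dT1 - dT2) / ln(dT1/dT2)
= (12.9 - 15.3) / ln(12.9 / 15.3) = -2.4 / -0.170626 = 14.07

14.07 degC


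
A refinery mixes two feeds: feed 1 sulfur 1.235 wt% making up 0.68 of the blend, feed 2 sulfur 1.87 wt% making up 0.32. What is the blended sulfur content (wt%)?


Linear sulfur blending: S_blend = x1*S1 + x2*S2
Contribution 1: 0.68 * 1.235 = 0.8398 wt%
Contribution 2: 0.32 * 1.87 = 0.5984 wt%
S_blend = 0.8398 + 0.5984 = 1.4382

1.4382 wt%


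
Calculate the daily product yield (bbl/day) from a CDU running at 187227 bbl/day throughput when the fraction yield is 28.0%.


Crude throughput = 187227 bbl/day
Fraction yield = 28.0%
yield = throughput * fraction / 100
yield = 187227 * 28.0 / 100 = 52423.56

52423.56 bbl/day


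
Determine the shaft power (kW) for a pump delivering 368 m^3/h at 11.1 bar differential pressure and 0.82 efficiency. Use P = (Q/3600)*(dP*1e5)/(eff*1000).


Q = 368 / 3600 = 0.102222 m^3/s
P = 0.102222 * (11.1 * 1e5) / 0.82 / 1000 = 138.4

138.4 kW


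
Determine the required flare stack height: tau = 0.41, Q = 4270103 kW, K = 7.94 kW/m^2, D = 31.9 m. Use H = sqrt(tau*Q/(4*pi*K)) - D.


tau*Q/(4*pi*K) = 0.41 * 4270103 / (4 * pi * 7.94) = 17546.6
sqrt(17546.6) = 132.464
H = 132.464 - 31.9 = 100.6

100.6 m


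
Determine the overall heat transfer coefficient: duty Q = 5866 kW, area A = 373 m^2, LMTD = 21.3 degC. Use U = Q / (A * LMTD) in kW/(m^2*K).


From Q = U*A*LMTD, U = Q / (A * LMTD)
U = 5866 / (373 * 21.3) = 5866 / 7944.9 = 0.7383

0.7383 kW/(m^2*K)


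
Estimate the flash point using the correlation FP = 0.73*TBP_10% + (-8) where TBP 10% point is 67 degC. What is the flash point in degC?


FP = 0.73 * 67 + (-8) = 40.91

40.91 degC


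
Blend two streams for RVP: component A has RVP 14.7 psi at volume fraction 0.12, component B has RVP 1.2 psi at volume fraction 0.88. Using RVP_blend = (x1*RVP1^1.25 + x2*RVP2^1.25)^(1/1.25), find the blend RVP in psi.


Chevron index: RVP_blend = (sum xi*RVPi^1.25)^(1/1.25)
RVP^1.25 terms: 0.12 * 14.7^1.25 + 0.88 * 1.2^1.25 = 4.55929
RVP_blend = 4.55929^(1/1.25) = 3.366

3.366 psi


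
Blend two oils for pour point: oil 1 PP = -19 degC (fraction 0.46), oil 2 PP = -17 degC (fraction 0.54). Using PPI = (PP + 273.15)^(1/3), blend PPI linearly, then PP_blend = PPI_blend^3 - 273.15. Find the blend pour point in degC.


PPI_1 = (-19 + 273.15)^(1/3) = 6.334272
PPI_2 = (-17 + 273.15)^(1/3) = 6.350844
PPI_blend = 0.46 * 6.334272 + 0.54 * 6.350844 = 6.343221
PP_blend = 6.343221^3 - 273.15 = 255.2287 - 273.15 = -17.92

-17.92 degC


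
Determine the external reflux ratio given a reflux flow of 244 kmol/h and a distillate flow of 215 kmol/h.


Reflux ratio definition: R = L / D (liquid returned / distillate withdrawn)
L = 244 kmol/h, D = 215 kmol/h
R = 244 / 215 = 1.135

1.135


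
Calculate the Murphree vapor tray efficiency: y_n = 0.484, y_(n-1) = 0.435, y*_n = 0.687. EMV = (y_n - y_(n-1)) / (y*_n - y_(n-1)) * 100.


Murphree vapor efficiency: EMV = (y_n - y_(n-1)) / (y*_n - y_(n-1)) * 100
EMV = (0.484 - 0.435) / (0.687 - 0.435) * 100 = 0.049 / 0.252 * 100 = 19.44

19.44 %


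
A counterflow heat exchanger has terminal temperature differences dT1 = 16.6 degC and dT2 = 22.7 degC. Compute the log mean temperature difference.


LMTD = (dT1 - dT2) / ln(dT1/dT2)
= (16.6 - 22.7) / ln(16.6 / 22.7) = -6.1 / -0.312962 = 19.49

19.49 degC


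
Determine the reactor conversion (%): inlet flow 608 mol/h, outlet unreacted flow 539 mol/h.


X = (F_in - F_out) / F_in * 100
Moles reacted = 608 - 539 = 69
X = 69 / 608 * 100
= 0.1135 * 100
= 11.35 %

11.35 %


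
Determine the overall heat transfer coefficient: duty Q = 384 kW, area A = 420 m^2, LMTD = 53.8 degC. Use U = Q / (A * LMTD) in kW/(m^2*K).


From Q = U*A*LMTD, U = Q / (A * LMTD)
U = 384 / (420 * 53.8) = 384 / 22596 = 0.01699

0.01699 kW/(m^2*K)


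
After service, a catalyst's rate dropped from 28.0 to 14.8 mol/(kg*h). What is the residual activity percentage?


Activity (%) = (rate_used / rate_fresh) * 100
rate_used = 14.8, rate_fresh = 28.0
= (14.8 / 28.0) * 100
= 0.5286 * 100 = 52.86

52.86 %


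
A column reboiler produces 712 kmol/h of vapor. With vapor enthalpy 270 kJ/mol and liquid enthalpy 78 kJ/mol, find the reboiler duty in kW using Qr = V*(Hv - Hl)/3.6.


Qr = 712 * (270 - 78) / 3.6 = 712 * 192 / 3.6 = 37970

37970 kW


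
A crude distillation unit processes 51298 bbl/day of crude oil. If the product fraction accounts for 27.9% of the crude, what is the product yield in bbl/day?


Crude throughput = 51298 bbl/day
Fraction yield = 27.9%
yield = throughput * fraction / 100
yield = 51298 * 27.9 / 100 = 14312.142

14312.142 bbl/day


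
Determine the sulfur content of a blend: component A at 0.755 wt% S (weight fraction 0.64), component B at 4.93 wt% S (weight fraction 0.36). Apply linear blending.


Linear sulfur blending: S_blend = x1*S1 + x2*S2
Contribution 1: 0.64 * 0.755 = 0.4832 wt%
Contribution 2: 0.36 * 4.93 = 1.7748 wt%
S_blend = 0.4832 + 1.7748 = 2.258

2.258 wt%


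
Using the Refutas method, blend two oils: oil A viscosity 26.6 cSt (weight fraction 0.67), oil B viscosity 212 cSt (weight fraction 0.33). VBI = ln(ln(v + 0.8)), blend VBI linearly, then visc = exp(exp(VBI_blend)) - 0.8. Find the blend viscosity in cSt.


Refutas method: VBN_i = 14.534*ln(ln(visc_i + 0.8)) + 10.975, blended linearly by mass fraction; since VBN is linear in VBI_i = ln(ln(visc_i + 0.8)) and the fractions sum to 1, blend VBI directly: visc = exp(exp(VBI_blend)) - 0.8
VBI_1 = ln(ln(26.6 + 0.8)) = 1.19711
VBI_2 = ln(ln(212 + 0.8)) = 1.67903
VBI_blend = 0.67 * 1.19711 + 0.33 * 1.67903 = 1.35614
visc_blend = exp(exp(1.35614)) - 0.8 = 47.68

47.68 cSt


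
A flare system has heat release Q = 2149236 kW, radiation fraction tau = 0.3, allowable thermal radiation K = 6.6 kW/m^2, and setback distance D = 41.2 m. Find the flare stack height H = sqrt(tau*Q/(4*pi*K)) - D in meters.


tau*Q/(4*pi*K) = 0.3 * 2149236 / (4 * pi * 6.6) = 7774.13
sqrt(7774.13) = 88.171
H = 88.171 - 41.2 = 46.97

46.97 m


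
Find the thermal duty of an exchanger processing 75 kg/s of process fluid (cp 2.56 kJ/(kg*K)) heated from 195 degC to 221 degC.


Q = m_dot * cp * delta_T
delta_T = 221 - 195 = 26 K
Q = 75 * 2.56 * 26
= 192 * 26
= 4992 kW

4992 kW


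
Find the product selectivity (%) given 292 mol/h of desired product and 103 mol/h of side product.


Selectivity = desired / (desired + undesired) * 100
Total products = 292 + 103 = 395 mol/h
S = 292 / 395 * 100
= 0.7392 * 100
= 73.92 %

73.92 %


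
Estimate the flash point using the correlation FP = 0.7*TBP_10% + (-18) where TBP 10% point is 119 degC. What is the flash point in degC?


FP = 0.7 * 119 + (-18) = 65.3

65.3 degC


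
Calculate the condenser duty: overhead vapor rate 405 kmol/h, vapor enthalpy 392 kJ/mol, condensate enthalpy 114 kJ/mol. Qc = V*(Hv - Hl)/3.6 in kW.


Qc = 405 * (392 - 114) / 3.6 = 405 * 278 / 3.6 = 31280

31280 kW


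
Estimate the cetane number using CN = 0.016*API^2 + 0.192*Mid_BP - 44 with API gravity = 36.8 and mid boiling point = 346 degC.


CN = 0.016 * 36.8^2 + 0.192 * 346 - 44
CN = 21.66784 + 66.432 - 44 = 44.09984

44.09984


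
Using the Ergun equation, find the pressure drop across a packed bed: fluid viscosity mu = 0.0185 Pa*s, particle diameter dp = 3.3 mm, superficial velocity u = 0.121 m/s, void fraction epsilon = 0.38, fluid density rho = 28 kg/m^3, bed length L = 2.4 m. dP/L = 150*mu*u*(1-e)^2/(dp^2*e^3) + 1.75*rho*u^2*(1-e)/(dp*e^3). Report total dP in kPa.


dp = 3.3 mm = 0.0033 m
Viscous term = 150*0.0185*0.121*(1-0.38)^2 / (0.0033^2*0.38^3) = 216000
Inertial term = 1.75*28*0.121^2*(1-0.38) / (0.0033*0.38^3) = 2456.37
dP/L = 216000 + 2456.37 = 218456 Pa/m
dP = 218456 * 2.4 / 1000 = 524.3 kPa

524.3 kPa


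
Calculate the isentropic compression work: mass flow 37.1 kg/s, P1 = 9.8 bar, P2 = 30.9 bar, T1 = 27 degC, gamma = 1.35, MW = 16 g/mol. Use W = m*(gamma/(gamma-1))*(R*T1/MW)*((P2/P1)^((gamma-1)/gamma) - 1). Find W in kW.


Isentropic work: W = m*(gamma/(gamma-1))*(R*T1/MW)*((P2/P1)^((gamma-1)/gamma) - 1)
T1 = 27 + 273.15 = 300.15 K
Pressure ratio = 30.9 / 9.8 = 3.15306
Exponent = (1.35 - 1)/1.35 = 0.259259
(P2/P1)^exp - 1 = 3.15306^0.259259 - 1 = 0.346793
W = 37.1 * 1.35 / 0.35 * 8.314 * 300.15 / 16 * 0.346793 = 7740

7740 kW


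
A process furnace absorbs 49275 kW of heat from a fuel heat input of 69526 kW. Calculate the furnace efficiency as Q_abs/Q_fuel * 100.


Furnace efficiency = Q_absorbed / Q_fuel * 100
= 49275 / 69526 * 100 = 70.87

70.87 %


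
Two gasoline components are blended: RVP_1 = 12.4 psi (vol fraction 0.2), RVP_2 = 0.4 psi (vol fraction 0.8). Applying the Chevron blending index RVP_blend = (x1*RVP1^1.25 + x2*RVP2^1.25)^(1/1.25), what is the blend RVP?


Chevron index: RVP_blend = (sum xi*RVPi^1.25)^(1/1.25)
RVP^1.25 terms: 0.2 * 12.4^1.25 + 0.8 * 0.4^1.25 = 4.90828
RVP_blend = 4.90828^(1/1.25) = 3.571

3.571 psi


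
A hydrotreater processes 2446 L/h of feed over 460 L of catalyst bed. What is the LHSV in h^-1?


LHSV = volumetric feed rate / catalyst volume
= 2446 L/h / 460 L
= 5.317 h^-1

5.317 h^-1


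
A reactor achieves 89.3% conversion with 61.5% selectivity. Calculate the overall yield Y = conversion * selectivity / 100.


Overall yield = conversion (%) * selectivity (%) / 100
Conversion = 89.3%, Selectivity = 61.5%
Y = 89.3 * 61.5 / 100
= 54.9195 %

54.9195 %


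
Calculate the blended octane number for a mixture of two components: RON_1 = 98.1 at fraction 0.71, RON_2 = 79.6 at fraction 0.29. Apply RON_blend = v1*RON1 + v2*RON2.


Linear blending: RON_blend = sum(vi * RONi)
Contribution 1: 0.71 * 98.1 = 69.651
Contribution 2: 0.29 * 79.6 = 23.084
RON_blend = 69.651 + 23.084 = 92.735

92.735


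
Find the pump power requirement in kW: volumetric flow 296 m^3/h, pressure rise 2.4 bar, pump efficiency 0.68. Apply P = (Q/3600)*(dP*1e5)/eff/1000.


Q = 296 / 3600 = 0.0822222 m^3/s
P = 0.0822222 * (2.4 * 1e5) / 0.68 / 1000 = 29.02

29.02 kW


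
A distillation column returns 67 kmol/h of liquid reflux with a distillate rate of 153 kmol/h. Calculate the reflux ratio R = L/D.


Reflux ratio definition: R = L / D (liquid returned / distillate withdrawn)
L = 67 kmol/h, D = 153 kmol/h
R = 67 / 153 = 0.4379

0.4379


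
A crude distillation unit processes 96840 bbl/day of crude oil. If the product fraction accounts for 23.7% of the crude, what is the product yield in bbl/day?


Crude throughput = 96840 bbl/day
Fraction yield = 23.7%
yield = throughput * fraction / 100
yield = 96840 * 23.7 / 100 = 22951.08

22951.08 bbl/day


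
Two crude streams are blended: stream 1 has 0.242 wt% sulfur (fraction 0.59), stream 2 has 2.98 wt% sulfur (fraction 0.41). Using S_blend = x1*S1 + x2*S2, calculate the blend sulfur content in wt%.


Linear sulfur blending: S_blend = x1*S1 + x2*S2
Contribution 1: 0.59 * 0.242 = 0.14278 wt%
Contribution 2: 0.41 * 2.98 = 1.2218 wt%
S_blend = 0.14278 + 1.2218 = 1.36458

1.36458 wt%


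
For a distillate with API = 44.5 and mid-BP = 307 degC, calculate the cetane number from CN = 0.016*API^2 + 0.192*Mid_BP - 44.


CN = 0.016 * 44.5^2 + 0.192 * 307 - 44
CN = 31.684 + 58.944 - 44 = 46.628

46.628


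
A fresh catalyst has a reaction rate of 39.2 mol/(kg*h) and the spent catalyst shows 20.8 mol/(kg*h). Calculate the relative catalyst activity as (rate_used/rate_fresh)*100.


Activity (%) = (rate_used / rate_fresh) * 100
rate_used = 20.8, rate_fresh = 39.2
= (20.8 / 39.2) * 100
= 0.5306 * 100 = 53.06

53.06 %


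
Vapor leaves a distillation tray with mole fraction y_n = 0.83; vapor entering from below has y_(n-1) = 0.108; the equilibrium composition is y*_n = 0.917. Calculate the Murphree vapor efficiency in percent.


Murphree vapor efficiency: EMV = (y_n - y_(n-1)) / (y*_n - y_(n-1)) * 100
EMV = (0.83 - 0.108) / (0.917 - 0.108) * 100 = 0.722 / 0.809 * 100 = 89.25

89.25 %


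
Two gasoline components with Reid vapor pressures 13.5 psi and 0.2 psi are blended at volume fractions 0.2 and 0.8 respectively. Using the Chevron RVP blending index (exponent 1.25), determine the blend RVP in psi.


Chevron index: RVP_blend = (sum xi*RVPi^1.25)^(1/1.25)
RVP^1.25 terms: 0.2 * 13.5^1.25 + 0.8 * 0.2^1.25 = 5.28244
RVP_blend = 5.28244^(1/1.25) = 3.787

3.787 psi


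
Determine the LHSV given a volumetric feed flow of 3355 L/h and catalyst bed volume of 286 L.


LHSV = volumetric feed rate / catalyst volume
= 3355 L/h / 286 L
= 11.73 h^-1

11.73 h^-1


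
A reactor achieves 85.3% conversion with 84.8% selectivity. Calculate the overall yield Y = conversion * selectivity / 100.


Overall yield = conversion (%) * selectivity (%) / 100
Conversion = 85.3%, Selectivity = 84.8%
Y = 85.3 * 84.8 / 100
= 72.3344 %

72.3344 %


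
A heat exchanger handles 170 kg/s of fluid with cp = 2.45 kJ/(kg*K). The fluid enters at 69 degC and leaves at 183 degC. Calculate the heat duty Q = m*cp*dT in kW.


Q = m_dot * cp * delta_T
delta_T = 183 - 69 = 114 K
Q = 170 * 2.45 * 114
= 416.5 * 114
= 47481 kW

47481 kW


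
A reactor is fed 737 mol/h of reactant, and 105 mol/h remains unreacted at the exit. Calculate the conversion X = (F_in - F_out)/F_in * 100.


X = (F_in - F_out) / F_in * 100
Moles reacted = 737 - 105 = 632
X = 632 / 737 * 100
= 0.8575 * 100
= 85.75 %

85.75 %


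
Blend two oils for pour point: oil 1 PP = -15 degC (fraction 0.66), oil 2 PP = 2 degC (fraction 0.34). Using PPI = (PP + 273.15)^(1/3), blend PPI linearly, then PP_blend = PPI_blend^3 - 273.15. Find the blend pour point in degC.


PPI_1 = (-15 + 273.15)^(1/3) = 6.36733
PPI_2 = (2 + 273.15)^(1/3) = 6.504139
PPI_blend = 0.66 * 6.36733 + 0.34 * 6.504139 = 6.413845
PP_blend = 6.413845^3 - 273.15 = 263.849 - 273.15 = -9.3

-9.3 degC
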